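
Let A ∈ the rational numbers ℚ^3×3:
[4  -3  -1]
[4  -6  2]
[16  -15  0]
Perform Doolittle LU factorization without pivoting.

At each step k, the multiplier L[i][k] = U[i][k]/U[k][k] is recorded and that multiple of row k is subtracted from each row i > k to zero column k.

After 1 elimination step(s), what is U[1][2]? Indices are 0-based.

k=0: U[0][0]=4
  eliminate (1,0): mult=1, new row 1: (0, -3, 3); set L[1][0]=1
  eliminate (2,0): mult=4, new row 2: (0, -3, 4); set L[2][0]=4

U[1][2] = 3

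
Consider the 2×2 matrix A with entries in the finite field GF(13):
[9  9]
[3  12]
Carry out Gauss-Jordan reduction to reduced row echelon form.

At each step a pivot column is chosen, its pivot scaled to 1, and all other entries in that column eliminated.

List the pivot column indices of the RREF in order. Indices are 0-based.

pivot columns: 0, 1

[1] R0 /= 9  ⇒  (1, 1)
     R1 -= 3·R0  ⇒  (0, 9)
[2] R1 /= 9  ⇒  (0, 1)
     R0 -= 1·R1  ⇒  (1, 0)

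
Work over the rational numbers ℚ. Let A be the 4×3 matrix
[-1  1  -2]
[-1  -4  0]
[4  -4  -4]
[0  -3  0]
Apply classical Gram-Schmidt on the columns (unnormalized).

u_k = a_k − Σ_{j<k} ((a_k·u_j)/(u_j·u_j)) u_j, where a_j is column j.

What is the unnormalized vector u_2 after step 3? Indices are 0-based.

Step 1: u_0 = a_0 = (-1, -1, 4, 0).
Step 2: u_1 = a_1 − (-13/18)·u_0 = (5/18, -85/18, -10/9, -3).
Step 3: u_2 = a_2 − (-7/9)·u_0 − (70/587)·u_1 = (-1650/587, -126/587, -444/587, 210/587).

u_2 = (-1650/587, -126/587, -444/587, 210/587)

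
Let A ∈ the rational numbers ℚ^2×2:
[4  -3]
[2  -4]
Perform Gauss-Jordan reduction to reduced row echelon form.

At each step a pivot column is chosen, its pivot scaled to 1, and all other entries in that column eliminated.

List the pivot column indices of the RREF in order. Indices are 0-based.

pivot columns: 0, 1

step 1: normalize row 0 (÷4) = (1, -3/4)
  row 1: subtract 2×row0 = (0, -5/2)
step 2: normalize row 1 (÷-5/2) = (0, 1)
  row 0: subtract -3/4×row1 = (1, 0)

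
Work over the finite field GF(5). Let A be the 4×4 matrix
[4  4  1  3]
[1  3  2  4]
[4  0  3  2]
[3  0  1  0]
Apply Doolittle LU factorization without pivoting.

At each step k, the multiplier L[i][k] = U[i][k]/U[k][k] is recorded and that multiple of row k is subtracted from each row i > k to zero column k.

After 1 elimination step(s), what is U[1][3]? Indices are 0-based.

U[1][3] = 2

[col 0] pivot 4
  R1 -= 4*R0 → (0, 2, 3, 2)  (L[1][0] := 4)
  R2 -= 1*R0 → (0, 1, 2, 4)  (L[2][0] := 1)
  R3 -= 2*R0 → (0, 2, 4, 4)  (L[3][0] := 2)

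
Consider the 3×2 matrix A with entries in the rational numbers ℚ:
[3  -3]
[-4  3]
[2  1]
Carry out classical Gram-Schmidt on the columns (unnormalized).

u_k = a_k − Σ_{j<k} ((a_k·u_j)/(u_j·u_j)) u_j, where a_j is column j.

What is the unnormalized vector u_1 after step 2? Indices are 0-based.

Step 1: u_0 = a_0 = (3, -4, 2).
Step 2: u_1 = a_1 − (-19/29)·u_0 = (-30/29, 11/29, 67/29).

u_1 = (-30/29, 11/29, 67/29)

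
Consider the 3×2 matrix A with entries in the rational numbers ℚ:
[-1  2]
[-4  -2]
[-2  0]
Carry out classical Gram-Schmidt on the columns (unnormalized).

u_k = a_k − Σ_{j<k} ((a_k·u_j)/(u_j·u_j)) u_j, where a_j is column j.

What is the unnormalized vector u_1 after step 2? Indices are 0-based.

Step 1: u_0 = a_0 = (-1, -4, -2).
Step 2: u_1 = a_1 − (2/7)·u_0 = (16/7, -6/7, 4/7).

u_1 = (16/7, -6/7, 4/7)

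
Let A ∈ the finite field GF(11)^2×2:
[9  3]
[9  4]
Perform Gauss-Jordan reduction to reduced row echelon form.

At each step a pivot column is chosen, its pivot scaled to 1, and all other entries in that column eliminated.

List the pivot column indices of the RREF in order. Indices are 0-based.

pivot columns: 0, 1

[1] R0 /= 9  ⇒  (1, 4)
     R1 -= 9·R0  ⇒  (0, 1)
[2] R1 /= 1  ⇒  (0, 1)
     R0 -= 4·R1  ⇒  (1, 0)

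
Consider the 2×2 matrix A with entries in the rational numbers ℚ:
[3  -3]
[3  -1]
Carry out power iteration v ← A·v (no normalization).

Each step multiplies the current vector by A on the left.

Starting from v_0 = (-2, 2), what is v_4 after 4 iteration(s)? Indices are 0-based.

v_4 = (168, 152)

v_0 = (-2, 2).
v_1 = A·v_0 = (-12, -8).
v_2 = A·v_1 = (-12, -28).
v_3 = A·v_2 = (48, -8).
v_4 = A·v_3 = (168, 152).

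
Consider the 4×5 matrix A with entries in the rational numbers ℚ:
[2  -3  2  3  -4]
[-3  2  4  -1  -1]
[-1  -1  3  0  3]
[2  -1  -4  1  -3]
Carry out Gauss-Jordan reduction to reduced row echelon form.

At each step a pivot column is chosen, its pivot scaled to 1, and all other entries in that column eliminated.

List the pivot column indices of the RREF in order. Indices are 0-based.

step 1: normalize row 0 (÷2) = (1, -3/2, 1, 3/2, -2)
  row 1: subtract -3×row0 = (0, -5/2, 7, 7/2, -7)
  row 2: subtract -1×row0 = (0, -5/2, 4, 3/2, 1)
  row 3: subtract 2×row0 = (0, 2, -6, -2, 1)
step 2: normalize row 1 (÷-5/2) = (0, 1, -14/5, -7/5, 14/5)
  row 0: subtract -3/2×row1 = (1, 0, -16/5, -3/5, 11/5)
  row 2: subtract -5/2×row1 = (0, 0, -3, -2, 8)
  row 3: subtract 2×row1 = (0, 0, -2/5, 4/5, -23/5)
step 3: normalize row 2 (÷-3) = (0, 0, 1, 2/3, -8/3)
  row 0: subtract -16/5×row2 = (1, 0, 0, 23/15, -19/3)
  row 1: subtract -14/5×row2 = (0, 1, 0, 7/15, -14/3)
  row 3: subtract -2/5×row2 = (0, 0, 0, 16/15, -17/3)
step 4: normalize row 3 (÷16/15) = (0, 0, 0, 1, -85/16)
  row 0: subtract 23/15×row3 = (1, 0, 0, 0, 29/16)
  row 1: subtract 7/15×row3 = (0, 1, 0, 0, -35/16)
  row 2: subtract 2/3×row3 = (0, 0, 1, 0, 7/8)

pivot columns: 0, 1, 2, 3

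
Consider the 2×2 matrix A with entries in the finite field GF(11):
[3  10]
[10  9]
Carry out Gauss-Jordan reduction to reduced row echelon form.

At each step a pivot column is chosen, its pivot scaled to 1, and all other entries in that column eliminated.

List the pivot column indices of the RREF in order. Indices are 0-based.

step 1: normalize row 0 (÷3) = (1, 7)
  row 1: subtract 10×row0 = (0, 5)
step 2: normalize row 1 (÷5) = (0, 1)
  row 0: subtract 7×row1 = (1, 0)

pivot columns: 0, 1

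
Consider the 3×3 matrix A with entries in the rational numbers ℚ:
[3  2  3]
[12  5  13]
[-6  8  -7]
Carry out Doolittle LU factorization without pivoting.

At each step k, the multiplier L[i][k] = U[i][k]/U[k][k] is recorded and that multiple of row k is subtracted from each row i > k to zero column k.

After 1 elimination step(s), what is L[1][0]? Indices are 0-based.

L[1][0] = 4

[col 0] pivot 3
  R1 -= 4*R0 → (0, -3, 1)  (L[1][0] := 4)
  R2 -= -2*R0 → (0, 12, -1)  (L[2][0] := -2)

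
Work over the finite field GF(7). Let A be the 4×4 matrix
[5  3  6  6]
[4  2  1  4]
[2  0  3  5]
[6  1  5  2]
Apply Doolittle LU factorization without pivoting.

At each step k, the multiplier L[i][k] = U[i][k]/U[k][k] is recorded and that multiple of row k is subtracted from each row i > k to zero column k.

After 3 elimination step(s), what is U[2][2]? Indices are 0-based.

k=0: U[0][0]=5
  eliminate (1,0): mult=5, new row 1: (0, 1, 6, 2); set L[1][0]=5
  eliminate (2,0): mult=6, new row 2: (0, 3, 2, 4); set L[2][0]=6
  eliminate (3,0): mult=4, new row 3: (0, 3, 2, 6); set L[3][0]=4
k=1: U[1][1]=1
  eliminate (2,1): mult=3, new row 2: (0, 0, 5, 5); set L[2][1]=3
  eliminate (3,1): mult=3, new row 3: (0, 0, 5, 0); set L[3][1]=3
k=2: U[2][2]=5
  eliminate (3,2): mult=1, new row 3: (0, 0, 0, 2); set L[3][2]=1

U[2][2] = 5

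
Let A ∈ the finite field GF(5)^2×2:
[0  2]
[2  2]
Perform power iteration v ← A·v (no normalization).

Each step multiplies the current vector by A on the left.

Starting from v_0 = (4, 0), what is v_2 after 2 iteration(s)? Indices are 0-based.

v_0 = (4, 0).
v_1 = A·v_0 = (0, 3).
v_2 = A·v_1 = (1, 1).

v_2 = (1, 1)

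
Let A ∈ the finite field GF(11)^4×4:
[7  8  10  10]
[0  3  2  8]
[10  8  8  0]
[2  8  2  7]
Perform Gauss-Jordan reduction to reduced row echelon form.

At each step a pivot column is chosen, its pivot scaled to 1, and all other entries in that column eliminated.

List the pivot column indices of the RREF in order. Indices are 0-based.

step 1: normalize row 0 (÷7) = (1, 9, 3, 3)
  row 2: subtract 10×row0 = (0, 6, 0, 3)
  row 3: subtract 2×row0 = (0, 1, 7, 1)
step 2: normalize row 1 (÷3) = (0, 1, 8, 10)
  row 0: subtract 9×row1 = (1, 0, 8, 1)
  row 2: subtract 6×row1 = (0, 0, 7, 9)
  row 3: subtract 1×row1 = (0, 0, 10, 2)
step 3: normalize row 2 (÷7) = (0, 0, 1, 6)
  row 0: subtract 8×row2 = (1, 0, 0, 8)
  row 1: subtract 8×row2 = (0, 1, 0, 6)
  row 3: subtract 10×row2 = (0, 0, 0, 8)
step 4: normalize row 3 (÷8) = (0, 0, 0, 1)
  row 0: subtract 8×row3 = (1, 0, 0, 0)
  row 1: subtract 6×row3 = (0, 1, 0, 0)
  row 2: subtract 6×row3 = (0, 0, 1, 0)

pivot columns: 0, 1, 2, 3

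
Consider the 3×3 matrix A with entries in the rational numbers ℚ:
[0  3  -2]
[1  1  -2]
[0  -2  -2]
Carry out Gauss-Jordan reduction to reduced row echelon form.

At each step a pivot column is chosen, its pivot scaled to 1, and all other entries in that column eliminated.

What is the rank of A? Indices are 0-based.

rank = 3

pivot(0,0): swap R0↔R1
pivot(0,0)=1: scale R0 → (1, 1, -2)
pivot(1,1)=3: scale R1 → (0, 1, -2/3)
  clear (0,1): R0 −= (1)R1 → (1, 0, -4/3)
  clear (2,1): R2 −= (-2)R1 → (0, 0, -10/3)
pivot(2,2)=-10/3: scale R2 → (0, 0, 1)
  clear (0,2): R0 −= (-4/3)R2 → (1, 0, 0)
  clear (1,2): R1 −= (-2/3)R2 → (0, 1, 0)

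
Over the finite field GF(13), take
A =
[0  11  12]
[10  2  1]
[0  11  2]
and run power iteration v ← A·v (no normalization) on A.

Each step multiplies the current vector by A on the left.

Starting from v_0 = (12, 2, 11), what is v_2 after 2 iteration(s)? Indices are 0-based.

v_0 = (12, 2, 11).
v_1 = A·v_0 = (11, 5, 5).
v_2 = A·v_1 = (11, 8, 0).

v_2 = (11, 8, 0)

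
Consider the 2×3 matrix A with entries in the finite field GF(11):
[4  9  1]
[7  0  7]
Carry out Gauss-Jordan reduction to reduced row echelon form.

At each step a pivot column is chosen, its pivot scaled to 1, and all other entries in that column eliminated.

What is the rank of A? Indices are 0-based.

rank = 2

step 1: normalize row 0 (÷4) = (1, 5, 3)
  row 1: subtract 7×row0 = (0, 9, 8)
step 2: normalize row 1 (÷9) = (0, 1, 7)
  row 0: subtract 5×row1 = (1, 0, 1)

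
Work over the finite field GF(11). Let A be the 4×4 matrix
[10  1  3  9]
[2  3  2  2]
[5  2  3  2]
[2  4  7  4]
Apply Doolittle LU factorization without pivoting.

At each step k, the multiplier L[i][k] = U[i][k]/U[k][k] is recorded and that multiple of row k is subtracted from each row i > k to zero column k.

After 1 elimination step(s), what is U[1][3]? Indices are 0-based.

k=0: U[0][0]=10
  eliminate (1,0): mult=9, new row 1: (0, 5, 8, 9); set L[1][0]=9
  eliminate (2,0): mult=6, new row 2: (0, 7, 7, 3); set L[2][0]=6
  eliminate (3,0): mult=9, new row 3: (0, 6, 2, 0); set L[3][0]=9

U[1][3] = 9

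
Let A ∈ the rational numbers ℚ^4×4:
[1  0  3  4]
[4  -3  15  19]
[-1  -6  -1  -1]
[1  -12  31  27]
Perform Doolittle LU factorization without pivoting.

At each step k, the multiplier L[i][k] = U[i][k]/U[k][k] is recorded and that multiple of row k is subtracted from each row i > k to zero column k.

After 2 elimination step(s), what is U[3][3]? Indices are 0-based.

Step 1: pivot at (0,0) is 1.
  row1 ← row1 − (4)·row0  ⇒  L[1][0]=4, U row1=(0, -3, 3, 3)
  row2 ← row2 − (-1)·row0  ⇒  L[2][0]=-1, U row2=(0, -6, 2, 3)
  row3 ← row3 − (1)·row0  ⇒  L[3][0]=1, U row3=(0, -12, 28, 23)
Step 2: pivot at (1,1) is -3.
  row2 ← row2 − (2)·row1  ⇒  L[2][1]=2, U row2=(0, 0, -4, -3)
  row3 ← row3 − (4)·row1  ⇒  L[3][1]=4, U row3=(0, 0, 16, 11)

U[3][3] = 11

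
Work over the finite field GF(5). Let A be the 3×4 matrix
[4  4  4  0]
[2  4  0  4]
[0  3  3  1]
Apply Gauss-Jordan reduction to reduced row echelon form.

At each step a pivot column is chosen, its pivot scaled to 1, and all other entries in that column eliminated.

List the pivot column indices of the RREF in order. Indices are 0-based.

pivot columns: 0, 1, 2

step 1: normalize row 0 (÷4) = (1, 1, 1, 0)
  row 1: subtract 2×row0 = (0, 2, 3, 4)
step 2: normalize row 1 (÷2) = (0, 1, 4, 2)
  row 0: subtract 1×row1 = (1, 0, 2, 3)
  row 2: subtract 3×row1 = (0, 0, 1, 0)
step 3: normalize row 2 (÷1) = (0, 0, 1, 0)
  row 0: subtract 2×row2 = (1, 0, 0, 3)
  row 1: subtract 4×row2 = (0, 1, 0, 2)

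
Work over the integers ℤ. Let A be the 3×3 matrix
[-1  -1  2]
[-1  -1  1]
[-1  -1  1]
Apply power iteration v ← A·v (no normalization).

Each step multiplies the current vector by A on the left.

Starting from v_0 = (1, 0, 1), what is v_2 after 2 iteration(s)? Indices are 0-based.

v_0 = (1, 0, 1).
v_1 = A·v_0 = (1, 0, 0).
v_2 = A·v_1 = (-1, -1, -1).

v_2 = (-1, -1, -1)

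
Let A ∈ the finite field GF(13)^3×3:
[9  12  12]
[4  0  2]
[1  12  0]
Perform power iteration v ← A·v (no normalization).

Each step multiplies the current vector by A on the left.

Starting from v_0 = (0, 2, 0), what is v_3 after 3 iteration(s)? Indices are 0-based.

v_3 = (0, 10, 9)

v_0 = (0, 2, 0).
v_1 = A·v_0 = (11, 0, 11).
v_2 = A·v_1 = (10, 1, 11).
v_3 = A·v_2 = (0, 10, 9).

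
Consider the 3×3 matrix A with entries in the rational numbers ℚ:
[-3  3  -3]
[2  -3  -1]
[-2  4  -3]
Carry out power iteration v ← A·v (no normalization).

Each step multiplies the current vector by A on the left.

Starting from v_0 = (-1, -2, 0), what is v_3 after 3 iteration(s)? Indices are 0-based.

v_3 = (-273, 74, -246)

v_0 = (-1, -2, 0).
v_1 = A·v_0 = (-3, 4, -6).
v_2 = A·v_1 = (39, -12, 40).
v_3 = A·v_2 = (-273, 74, -246).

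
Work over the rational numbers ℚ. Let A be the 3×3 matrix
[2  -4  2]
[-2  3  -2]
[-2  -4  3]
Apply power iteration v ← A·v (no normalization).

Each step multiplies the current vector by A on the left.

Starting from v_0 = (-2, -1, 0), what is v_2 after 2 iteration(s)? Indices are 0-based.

v_0 = (-2, -1, 0).
v_1 = A·v_0 = (0, 1, 8).
v_2 = A·v_1 = (12, -13, 20).

v_2 = (12, -13, 20)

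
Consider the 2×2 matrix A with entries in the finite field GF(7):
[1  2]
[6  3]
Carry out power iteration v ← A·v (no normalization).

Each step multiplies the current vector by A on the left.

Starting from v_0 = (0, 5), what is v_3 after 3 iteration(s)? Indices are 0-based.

v_3 = (5, 2)

v_0 = (0, 5).
v_1 = A·v_0 = (3, 1).
v_2 = A·v_1 = (5, 0).
v_3 = A·v_2 = (5, 2).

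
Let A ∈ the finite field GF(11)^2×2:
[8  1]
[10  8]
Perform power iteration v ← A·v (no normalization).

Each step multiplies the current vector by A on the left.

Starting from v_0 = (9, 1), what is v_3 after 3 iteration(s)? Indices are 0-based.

v_3 = (7, 1)

v_0 = (9, 1).
v_1 = A·v_0 = (7, 10).
v_2 = A·v_1 = (0, 7).
v_3 = A·v_2 = (7, 1).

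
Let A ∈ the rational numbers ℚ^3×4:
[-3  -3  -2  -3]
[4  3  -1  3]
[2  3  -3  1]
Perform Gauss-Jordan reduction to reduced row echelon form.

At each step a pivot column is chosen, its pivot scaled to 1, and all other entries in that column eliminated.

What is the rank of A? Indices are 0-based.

rank = 3

step 1: normalize row 0 (÷-3) = (1, 1, 2/3, 1)
  row 1: subtract 4×row0 = (0, -1, -11/3, -1)
  row 2: subtract 2×row0 = (0, 1, -13/3, -1)
step 2: normalize row 1 (÷-1) = (0, 1, 11/3, 1)
  row 0: subtract 1×row1 = (1, 0, -3, 0)
  row 2: subtract 1×row1 = (0, 0, -8, -2)
step 3: normalize row 2 (÷-8) = (0, 0, 1, 1/4)
  row 0: subtract -3×row2 = (1, 0, 0, 3/4)
  row 1: subtract 11/3×row2 = (0, 1, 0, 1/12)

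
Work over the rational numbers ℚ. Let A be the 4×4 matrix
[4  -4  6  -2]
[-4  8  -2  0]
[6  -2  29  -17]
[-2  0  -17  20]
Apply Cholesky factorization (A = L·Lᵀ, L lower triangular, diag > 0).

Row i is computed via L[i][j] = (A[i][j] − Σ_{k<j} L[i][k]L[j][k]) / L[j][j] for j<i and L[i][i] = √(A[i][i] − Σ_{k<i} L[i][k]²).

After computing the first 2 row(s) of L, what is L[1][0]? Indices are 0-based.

L[1][0] = -2

Step 1: L[0][0] = √(4) = 2.
  L[1][0] = (-4) / L[0][0] = -2.
Step 2: L[1][1] = √(4) = 2.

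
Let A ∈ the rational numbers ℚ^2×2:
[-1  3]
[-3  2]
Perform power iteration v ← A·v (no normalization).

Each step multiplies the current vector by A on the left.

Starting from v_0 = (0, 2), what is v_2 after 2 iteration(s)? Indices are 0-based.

v_0 = (0, 2).
v_1 = A·v_0 = (6, 4).
v_2 = A·v_1 = (6, -10).

v_2 = (6, -10)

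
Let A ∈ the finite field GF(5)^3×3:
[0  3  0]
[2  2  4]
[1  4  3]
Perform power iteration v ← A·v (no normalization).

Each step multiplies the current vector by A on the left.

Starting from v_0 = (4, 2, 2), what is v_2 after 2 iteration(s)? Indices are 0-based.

v_2 = (0, 4, 0)

v_0 = (4, 2, 2).
v_1 = A·v_0 = (1, 0, 3).
v_2 = A·v_1 = (0, 4, 0).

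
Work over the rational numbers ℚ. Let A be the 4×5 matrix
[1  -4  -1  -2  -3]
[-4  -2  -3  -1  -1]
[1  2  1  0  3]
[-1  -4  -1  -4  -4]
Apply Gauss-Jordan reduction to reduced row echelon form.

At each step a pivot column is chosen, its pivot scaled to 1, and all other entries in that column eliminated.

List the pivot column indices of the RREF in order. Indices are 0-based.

pivot(0,0)=1: scale R0 → (1, -4, -1, -2, -3)
  clear (1,0): R1 −= (-4)R0 → (0, -18, -7, -9, -13)
  clear (2,0): R2 −= (1)R0 → (0, 6, 2, 2, 6)
  clear (3,0): R3 −= (-1)R0 → (0, -8, -2, -6, -7)
pivot(1,1)=-18: scale R1 → (0, 1, 7/18, 1/2, 13/18)
  clear (0,1): R0 −= (-4)R1 → (1, 0, 5/9, 0, -1/9)
  clear (2,1): R2 −= (6)R1 → (0, 0, -1/3, -1, 5/3)
  clear (3,1): R3 −= (-8)R1 → (0, 0, 10/9, -2, -11/9)
pivot(2,2)=-1/3: scale R2 → (0, 0, 1, 3, -5)
  clear (0,2): R0 −= (5/9)R2 → (1, 0, 0, -5/3, 8/3)
  clear (1,2): R1 −= (7/18)R2 → (0, 1, 0, -2/3, 8/3)
  clear (3,2): R3 −= (10/9)R2 → (0, 0, 0, -16/3, 13/3)
pivot(3,3)=-16/3: scale R3 → (0, 0, 0, 1, -13/16)
  clear (0,3): R0 −= (-5/3)R3 → (1, 0, 0, 0, 21/16)
  clear (1,3): R1 −= (-2/3)R3 → (0, 1, 0, 0, 17/8)
  clear (2,3): R2 −= (3)R3 → (0, 0, 1, 0, -41/16)

pivot columns: 0, 1, 2, 3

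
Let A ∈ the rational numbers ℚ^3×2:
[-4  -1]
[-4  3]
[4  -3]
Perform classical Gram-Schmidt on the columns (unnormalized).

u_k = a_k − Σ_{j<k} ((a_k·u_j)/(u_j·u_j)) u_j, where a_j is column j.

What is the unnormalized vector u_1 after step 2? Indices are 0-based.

Step 1: u_0 = a_0 = (-4, -4, 4).
Step 2: u_1 = a_1 − (-5/12)·u_0 = (-8/3, 4/3, -4/3).

u_1 = (-8/3, 4/3, -4/3)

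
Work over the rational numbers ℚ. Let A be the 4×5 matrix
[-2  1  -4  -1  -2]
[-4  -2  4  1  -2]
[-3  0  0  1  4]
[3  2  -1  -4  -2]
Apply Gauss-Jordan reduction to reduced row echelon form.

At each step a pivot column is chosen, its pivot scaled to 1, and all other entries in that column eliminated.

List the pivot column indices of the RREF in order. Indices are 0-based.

pivot columns: 0, 1, 2, 3

[1] R0 /= -2  ⇒  (1, -1/2, 2, 1/2, 1)
     R1 -= -4·R0  ⇒  (0, -4, 12, 3, 2)
     R2 -= -3·R0  ⇒  (0, -3/2, 6, 5/2, 7)
     R3 -= 3·R0  ⇒  (0, 7/2, -7, -11/2, -5)
[2] R1 /= -4  ⇒  (0, 1, -3, -3/4, -1/2)
     R0 -= -1/2·R1  ⇒  (1, 0, 1/2, 1/8, 3/4)
     R2 -= -3/2·R1  ⇒  (0, 0, 3/2, 11/8, 25/4)
     R3 -= 7/2·R1  ⇒  (0, 0, 7/2, -23/8, -13/4)
[3] R2 /= 3/2  ⇒  (0, 0, 1, 11/12, 25/6)
     R0 -= 1/2·R2  ⇒  (1, 0, 0, -1/3, -4/3)
     R1 -= -3·R2  ⇒  (0, 1, 0, 2, 12)
     R3 -= 7/2·R2  ⇒  (0, 0, 0, -73/12, -107/6)
[4] R3 /= -73/12  ⇒  (0, 0, 0, 1, 214/73)
     R0 -= -1/3·R3  ⇒  (1, 0, 0, 0, -26/73)
     R1 -= 2·R3  ⇒  (0, 1, 0, 0, 448/73)
     R2 -= 11/12·R3  ⇒  (0, 0, 1, 0, 108/73)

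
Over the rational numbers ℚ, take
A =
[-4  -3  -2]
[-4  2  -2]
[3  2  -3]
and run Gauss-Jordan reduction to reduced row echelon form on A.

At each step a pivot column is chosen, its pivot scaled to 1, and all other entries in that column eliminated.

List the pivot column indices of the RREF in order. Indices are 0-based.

pivot columns: 0, 1, 2

step 1: normalize row 0 (÷-4) = (1, 3/4, 1/2)
  row 1: subtract -4×row0 = (0, 5, 0)
  row 2: subtract 3×row0 = (0, -1/4, -9/2)
step 2: normalize row 1 (÷5) = (0, 1, 0)
  row 0: subtract 3/4×row1 = (1, 0, 1/2)
  row 2: subtract -1/4×row1 = (0, 0, -9/2)
step 3: normalize row 2 (÷-9/2) = (0, 0, 1)
  row 0: subtract 1/2×row2 = (1, 0, 0)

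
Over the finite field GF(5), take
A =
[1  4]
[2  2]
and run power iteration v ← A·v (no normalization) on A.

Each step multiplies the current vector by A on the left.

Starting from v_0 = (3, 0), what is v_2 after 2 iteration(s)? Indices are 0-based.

v_2 = (2, 3)

v_0 = (3, 0).
v_1 = A·v_0 = (3, 1).
v_2 = A·v_1 = (2, 3).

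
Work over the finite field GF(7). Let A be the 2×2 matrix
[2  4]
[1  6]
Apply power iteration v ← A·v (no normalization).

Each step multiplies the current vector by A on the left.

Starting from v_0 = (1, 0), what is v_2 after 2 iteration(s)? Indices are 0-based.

v_0 = (1, 0).
v_1 = A·v_0 = (2, 1).
v_2 = A·v_1 = (1, 1).

v_2 = (1, 1)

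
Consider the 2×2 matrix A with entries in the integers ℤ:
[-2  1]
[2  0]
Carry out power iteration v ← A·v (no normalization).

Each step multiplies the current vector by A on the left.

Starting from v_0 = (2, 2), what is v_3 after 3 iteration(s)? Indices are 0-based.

v_3 = (-20, 16)

v_0 = (2, 2).
v_1 = A·v_0 = (-2, 4).
v_2 = A·v_1 = (8, -4).
v_3 = A·v_2 = (-20, 16).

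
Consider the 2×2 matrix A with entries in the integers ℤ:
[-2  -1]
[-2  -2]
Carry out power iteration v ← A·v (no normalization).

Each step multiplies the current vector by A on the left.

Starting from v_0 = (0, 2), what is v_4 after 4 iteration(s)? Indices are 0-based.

v_4 = (96, 136)

v_0 = (0, 2).
v_1 = A·v_0 = (-2, -4).
v_2 = A·v_1 = (8, 12).
v_3 = A·v_2 = (-28, -40).
v_4 = A·v_3 = (96, 136).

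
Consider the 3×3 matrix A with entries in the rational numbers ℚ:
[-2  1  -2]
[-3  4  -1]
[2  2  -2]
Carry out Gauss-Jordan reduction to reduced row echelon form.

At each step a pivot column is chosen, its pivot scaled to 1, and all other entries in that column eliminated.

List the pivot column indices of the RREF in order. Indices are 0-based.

pivot columns: 0, 1, 2

[1] R0 /= -2  ⇒  (1, -1/2, 1)
     R1 -= -3·R0  ⇒  (0, 5/2, 2)
     R2 -= 2·R0  ⇒  (0, 3, -4)
[2] R1 /= 5/2  ⇒  (0, 1, 4/5)
     R0 -= -1/2·R1  ⇒  (1, 0, 7/5)
     R2 -= 3·R1  ⇒  (0, 0, -32/5)
[3] R2 /= -32/5  ⇒  (0, 0, 1)
     R0 -= 7/5·R2  ⇒  (1, 0, 0)
     R1 -= 4/5·R2  ⇒  (0, 1, 0)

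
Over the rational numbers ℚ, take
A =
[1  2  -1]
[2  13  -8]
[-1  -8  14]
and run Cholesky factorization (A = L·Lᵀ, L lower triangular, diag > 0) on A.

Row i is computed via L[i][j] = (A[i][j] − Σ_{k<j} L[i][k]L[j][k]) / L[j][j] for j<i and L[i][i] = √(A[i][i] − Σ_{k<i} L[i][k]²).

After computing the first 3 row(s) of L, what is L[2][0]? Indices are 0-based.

Step 1: L[0][0] = √(1) = 1.
  L[1][0] = (2) / L[0][0] = 2.
Step 2: L[1][1] = √(9) = 3.
  L[2][0] = (-1) / L[0][0] = -1.
  L[2][1] = (-6) / L[1][1] = -2.
Step 3: L[2][2] = √(9) = 3.

L[2][0] = -1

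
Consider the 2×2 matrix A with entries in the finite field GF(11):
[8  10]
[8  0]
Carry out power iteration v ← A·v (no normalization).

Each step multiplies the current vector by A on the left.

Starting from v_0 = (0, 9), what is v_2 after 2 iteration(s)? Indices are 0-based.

v_2 = (5, 5)

v_0 = (0, 9).
v_1 = A·v_0 = (2, 0).
v_2 = A·v_1 = (5, 5).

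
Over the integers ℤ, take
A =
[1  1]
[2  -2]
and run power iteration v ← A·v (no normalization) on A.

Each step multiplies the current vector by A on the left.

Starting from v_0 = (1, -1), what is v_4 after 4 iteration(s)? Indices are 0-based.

v_4 = (20, -56)

v_0 = (1, -1).
v_1 = A·v_0 = (0, 4).
v_2 = A·v_1 = (4, -8).
v_3 = A·v_2 = (-4, 24).
v_4 = A·v_3 = (20, -56).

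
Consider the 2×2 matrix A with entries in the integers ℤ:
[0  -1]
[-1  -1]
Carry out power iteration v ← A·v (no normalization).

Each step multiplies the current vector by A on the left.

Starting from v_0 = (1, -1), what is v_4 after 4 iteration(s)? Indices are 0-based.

v_0 = (1, -1).
v_1 = A·v_0 = (1, 0).
v_2 = A·v_1 = (0, -1).
v_3 = A·v_2 = (1, 1).
v_4 = A·v_3 = (-1, -2).

v_4 = (-1, -2)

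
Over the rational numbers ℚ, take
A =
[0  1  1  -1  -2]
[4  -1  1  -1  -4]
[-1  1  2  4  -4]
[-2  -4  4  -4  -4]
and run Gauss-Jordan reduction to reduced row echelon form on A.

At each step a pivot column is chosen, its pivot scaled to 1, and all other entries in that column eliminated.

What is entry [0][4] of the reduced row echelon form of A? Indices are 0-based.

M[0][4] = -2/3

pivot(0,0): swap R0↔R1
pivot(0,0)=4: scale R0 → (1, -1/4, 1/4, -1/4, -1)
  clear (2,0): R2 −= (-1)R0 → (0, 3/4, 9/4, 15/4, -5)
  clear (3,0): R3 −= (-2)R0 → (0, -9/2, 9/2, -9/2, -6)
pivot(1,1)=1: scale R1 → (0, 1, 1, -1, -2)
  clear (0,1): R0 −= (-1/4)R1 → (1, 0, 1/2, -1/2, -3/2)
  clear (2,1): R2 −= (3/4)R1 → (0, 0, 3/2, 9/2, -7/2)
  clear (3,1): R3 −= (-9/2)R1 → (0, 0, 9, -9, -15)
pivot(2,2)=3/2: scale R2 → (0, 0, 1, 3, -7/3)
  clear (0,2): R0 −= (1/2)R2 → (1, 0, 0, -2, -1/3)
  clear (1,2): R1 −= (1)R2 → (0, 1, 0, -4, 1/3)
  clear (3,2): R3 −= (9)R2 → (0, 0, 0, -36, 6)
pivot(3,3)=-36: scale R3 → (0, 0, 0, 1, -1/6)
  clear (0,3): R0 −= (-2)R3 → (1, 0, 0, 0, -2/3)
  clear (1,3): R1 −= (-4)R3 → (0, 1, 0, 0, -1/3)
  clear (2,3): R2 −= (3)R3 → (0, 0, 1, 0, -11/6)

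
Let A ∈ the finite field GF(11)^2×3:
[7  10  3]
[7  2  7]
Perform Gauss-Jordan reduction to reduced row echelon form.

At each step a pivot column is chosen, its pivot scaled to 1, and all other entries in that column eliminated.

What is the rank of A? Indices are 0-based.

pivot(0,0)=7: scale R0 → (1, 3, 2)
  clear (1,0): R1 −= (7)R0 → (0, 3, 4)
pivot(1,1)=3: scale R1 → (0, 1, 5)
  clear (0,1): R0 −= (3)R1 → (1, 0, 9)

rank = 2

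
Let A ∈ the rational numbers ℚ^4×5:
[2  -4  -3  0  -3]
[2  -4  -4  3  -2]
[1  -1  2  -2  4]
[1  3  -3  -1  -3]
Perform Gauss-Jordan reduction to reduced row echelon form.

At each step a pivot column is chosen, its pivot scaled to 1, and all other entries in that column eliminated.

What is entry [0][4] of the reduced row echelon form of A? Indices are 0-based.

[1] R0 /= 2  ⇒  (1, -2, -3/2, 0, -3/2)
     R1 -= 2·R0  ⇒  (0, 0, -1, 3, 1)
     R2 -= 1·R0  ⇒  (0, 1, 7/2, -2, 11/2)
     R3 -= 1·R0  ⇒  (0, 5, -3/2, -1, -3/2)
[2] R1 <-> R2
[2] R1 /= 1  ⇒  (0, 1, 7/2, -2, 11/2)
     R0 -= -2·R1  ⇒  (1, 0, 11/2, -4, 19/2)
     R3 -= 5·R1  ⇒  (0, 0, -19, 9, -29)
[3] R2 /= -1  ⇒  (0, 0, 1, -3, -1)
     R0 -= 11/2·R2  ⇒  (1, 0, 0, 25/2, 15)
     R1 -= 7/2·R2  ⇒  (0, 1, 0, 17/2, 9)
     R3 -= -19·R2  ⇒  (0, 0, 0, -48, -48)
[4] R3 /= -48  ⇒  (0, 0, 0, 1, 1)
     R0 -= 25/2·R3  ⇒  (1, 0, 0, 0, 5/2)
     R1 -= 17/2·R3  ⇒  (0, 1, 0, 0, 1/2)
     R2 -= -3·R3  ⇒  (0, 0, 1, 0, 2)

M[0][4] = 5/2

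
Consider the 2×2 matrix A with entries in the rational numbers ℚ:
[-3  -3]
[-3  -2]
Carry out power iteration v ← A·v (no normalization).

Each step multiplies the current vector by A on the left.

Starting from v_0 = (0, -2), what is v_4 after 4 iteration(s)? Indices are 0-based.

v_0 = (0, -2).
v_1 = A·v_0 = (6, 4).
v_2 = A·v_1 = (-30, -26).
v_3 = A·v_2 = (168, 142).
v_4 = A·v_3 = (-930, -788).

v_4 = (-930, -788)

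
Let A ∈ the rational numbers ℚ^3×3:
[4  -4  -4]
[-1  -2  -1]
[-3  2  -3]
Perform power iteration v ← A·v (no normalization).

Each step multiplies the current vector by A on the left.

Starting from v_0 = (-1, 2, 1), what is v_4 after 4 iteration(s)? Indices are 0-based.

v_0 = (-1, 2, 1).
v_1 = A·v_0 = (-16, -4, 4).
v_2 = A·v_1 = (-64, 20, 28).
v_3 = A·v_2 = (-448, -4, 148).
v_4 = A·v_3 = (-2368, 308, 892).

v_4 = (-2368, 308, 892)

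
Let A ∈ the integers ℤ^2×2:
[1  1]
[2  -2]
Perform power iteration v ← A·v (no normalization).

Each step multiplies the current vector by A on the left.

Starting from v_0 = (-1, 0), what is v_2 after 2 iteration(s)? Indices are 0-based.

v_2 = (-3, 2)

v_0 = (-1, 0).
v_1 = A·v_0 = (-1, -2).
v_2 = A·v_1 = (-3, 2).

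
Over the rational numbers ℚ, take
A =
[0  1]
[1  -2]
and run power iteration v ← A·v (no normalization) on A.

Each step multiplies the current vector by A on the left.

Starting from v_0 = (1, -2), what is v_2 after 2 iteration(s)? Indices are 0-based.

v_2 = (5, -12)

v_0 = (1, -2).
v_1 = A·v_0 = (-2, 5).
v_2 = A·v_1 = (5, -12).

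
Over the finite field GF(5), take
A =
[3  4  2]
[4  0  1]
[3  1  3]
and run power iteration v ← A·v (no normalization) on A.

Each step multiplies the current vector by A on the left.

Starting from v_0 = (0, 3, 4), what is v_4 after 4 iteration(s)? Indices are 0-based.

v_0 = (0, 3, 4).
v_1 = A·v_0 = (0, 4, 0).
v_2 = A·v_1 = (1, 0, 4).
v_3 = A·v_2 = (1, 3, 0).
v_4 = A·v_3 = (0, 4, 1).

v_4 = (0, 4, 1)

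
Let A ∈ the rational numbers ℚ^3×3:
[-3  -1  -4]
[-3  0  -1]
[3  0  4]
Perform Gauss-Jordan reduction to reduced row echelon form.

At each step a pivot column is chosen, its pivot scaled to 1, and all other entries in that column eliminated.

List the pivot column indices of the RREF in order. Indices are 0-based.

pivot(0,0)=-3: scale R0 → (1, 1/3, 4/3)
  clear (1,0): R1 −= (-3)R0 → (0, 1, 3)
  clear (2,0): R2 −= (3)R0 → (0, -1, 0)
pivot(1,1)=1: scale R1 → (0, 1, 3)
  clear (0,1): R0 −= (1/3)R1 → (1, 0, 1/3)
  clear (2,1): R2 −= (-1)R1 → (0, 0, 3)
pivot(2,2)=3: scale R2 → (0, 0, 1)
  clear (0,2): R0 −= (1/3)R2 → (1, 0, 0)
  clear (1,2): R1 −= (3)R2 → (0, 1, 0)

pivot columns: 0, 1, 2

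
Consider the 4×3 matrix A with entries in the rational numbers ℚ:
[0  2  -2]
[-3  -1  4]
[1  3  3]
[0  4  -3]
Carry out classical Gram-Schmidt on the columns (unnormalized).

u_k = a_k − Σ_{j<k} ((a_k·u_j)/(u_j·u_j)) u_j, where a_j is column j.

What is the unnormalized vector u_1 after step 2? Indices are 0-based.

Step 1: u_0 = a_0 = (0, -3, 1, 0).
Step 2: u_1 = a_1 − (3/5)·u_0 = (2, 4/5, 12/5, 4).

u_1 = (2, 4/5, 12/5, 4)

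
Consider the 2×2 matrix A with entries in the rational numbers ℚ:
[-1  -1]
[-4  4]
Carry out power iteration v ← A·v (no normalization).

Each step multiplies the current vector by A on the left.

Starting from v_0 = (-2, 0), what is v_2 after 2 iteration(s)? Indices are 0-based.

v_0 = (-2, 0).
v_1 = A·v_0 = (2, 8).
v_2 = A·v_1 = (-10, 24).

v_2 = (-10, 24)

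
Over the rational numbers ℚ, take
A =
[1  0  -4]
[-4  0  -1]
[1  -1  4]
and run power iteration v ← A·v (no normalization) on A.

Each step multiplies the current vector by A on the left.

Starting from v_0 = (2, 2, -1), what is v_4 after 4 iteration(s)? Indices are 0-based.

v_4 = (-86, -166, 239)

v_0 = (2, 2, -1).
v_1 = A·v_0 = (6, -7, -4).
v_2 = A·v_1 = (22, -20, -3).
v_3 = A·v_2 = (34, -85, 30).
v_4 = A·v_3 = (-86, -166, 239).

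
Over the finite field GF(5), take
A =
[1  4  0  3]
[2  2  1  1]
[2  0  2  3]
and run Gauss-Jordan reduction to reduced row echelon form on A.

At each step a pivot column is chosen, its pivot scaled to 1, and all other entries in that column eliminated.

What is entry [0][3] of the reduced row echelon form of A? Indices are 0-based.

M[0][3] = 1

step 1: normalize row 0 (÷1) = (1, 4, 0, 3)
  row 1: subtract 2×row0 = (0, 4, 1, 0)
  row 2: subtract 2×row0 = (0, 2, 2, 2)
step 2: normalize row 1 (÷4) = (0, 1, 4, 0)
  row 0: subtract 4×row1 = (1, 0, 4, 3)
  row 2: subtract 2×row1 = (0, 0, 4, 2)
step 3: normalize row 2 (÷4) = (0, 0, 1, 3)
  row 0: subtract 4×row2 = (1, 0, 0, 1)
  row 1: subtract 4×row2 = (0, 1, 0, 3)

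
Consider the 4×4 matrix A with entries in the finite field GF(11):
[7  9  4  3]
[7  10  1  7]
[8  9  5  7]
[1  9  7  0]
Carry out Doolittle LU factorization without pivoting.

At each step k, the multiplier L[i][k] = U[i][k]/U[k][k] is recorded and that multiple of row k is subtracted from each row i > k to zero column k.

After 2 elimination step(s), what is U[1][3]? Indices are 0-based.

k=0: U[0][0]=7
  eliminate (1,0): mult=1, new row 1: (0, 1, 8, 4); set L[1][0]=1
  eliminate (2,0): mult=9, new row 2: (0, 5, 2, 2); set L[2][0]=9
  eliminate (3,0): mult=8, new row 3: (0, 3, 8, 9); set L[3][0]=8
k=1: U[1][1]=1
  eliminate (2,1): mult=5, new row 2: (0, 0, 6, 4); set L[2][1]=5
  eliminate (3,1): mult=3, new row 3: (0, 0, 6, 8); set L[3][1]=3

U[1][3] = 4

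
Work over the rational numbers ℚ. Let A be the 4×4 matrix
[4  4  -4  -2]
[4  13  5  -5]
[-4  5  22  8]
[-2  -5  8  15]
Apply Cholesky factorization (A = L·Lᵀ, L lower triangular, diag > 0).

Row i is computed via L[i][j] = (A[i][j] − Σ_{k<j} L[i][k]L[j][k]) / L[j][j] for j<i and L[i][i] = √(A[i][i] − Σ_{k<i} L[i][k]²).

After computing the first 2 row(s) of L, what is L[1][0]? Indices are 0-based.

L[1][0] = 2

Step 1: L[0][0] = √(4) = 2.
  L[1][0] = (4) / L[0][0] = 2.
Step 2: L[1][1] = √(9) = 3.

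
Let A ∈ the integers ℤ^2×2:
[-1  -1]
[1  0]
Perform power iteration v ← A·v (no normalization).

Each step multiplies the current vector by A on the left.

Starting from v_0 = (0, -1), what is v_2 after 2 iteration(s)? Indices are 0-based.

v_0 = (0, -1).
v_1 = A·v_0 = (1, 0).
v_2 = A·v_1 = (-1, 1).

v_2 = (-1, 1)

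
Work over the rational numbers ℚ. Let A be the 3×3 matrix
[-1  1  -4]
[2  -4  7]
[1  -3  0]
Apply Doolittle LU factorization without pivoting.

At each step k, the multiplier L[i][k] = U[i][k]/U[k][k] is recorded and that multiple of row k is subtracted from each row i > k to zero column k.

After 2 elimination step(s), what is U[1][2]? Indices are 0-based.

U[1][2] = -1

Step 1: pivot at (0,0) is -1.
  row1 ← row1 − (-2)·row0  ⇒  L[1][0]=-2, U row1=(0, -2, -1)
  row2 ← row2 − (-1)·row0  ⇒  L[2][0]=-1, U row2=(0, -2, -4)
Step 2: pivot at (1,1) is -2.
  row2 ← row2 − (1)·row1  ⇒  L[2][1]=1, U row2=(0, 0, -3)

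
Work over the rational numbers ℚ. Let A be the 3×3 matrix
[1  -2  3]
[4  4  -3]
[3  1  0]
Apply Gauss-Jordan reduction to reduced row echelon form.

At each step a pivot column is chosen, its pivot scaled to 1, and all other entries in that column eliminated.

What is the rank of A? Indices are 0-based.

pivot(0,0)=1: scale R0 → (1, -2, 3)
  clear (1,0): R1 −= (4)R0 → (0, 12, -15)
  clear (2,0): R2 −= (3)R0 → (0, 7, -9)
pivot(1,1)=12: scale R1 → (0, 1, -5/4)
  clear (0,1): R0 −= (-2)R1 → (1, 0, 1/2)
  clear (2,1): R2 −= (7)R1 → (0, 0, -1/4)
pivot(2,2)=-1/4: scale R2 → (0, 0, 1)
  clear (0,2): R0 −= (1/2)R2 → (1, 0, 0)
  clear (1,2): R1 −= (-5/4)R2 → (0, 1, 0)

rank = 3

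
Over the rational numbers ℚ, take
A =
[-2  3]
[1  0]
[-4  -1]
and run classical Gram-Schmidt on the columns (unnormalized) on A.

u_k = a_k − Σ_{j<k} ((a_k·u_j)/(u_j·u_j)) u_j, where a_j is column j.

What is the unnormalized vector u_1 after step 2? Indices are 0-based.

u_1 = (59/21, 2/21, -29/21)

Step 1: u_0 = a_0 = (-2, 1, -4).
Step 2: u_1 = a_1 − (-2/21)·u_0 = (59/21, 2/21, -29/21).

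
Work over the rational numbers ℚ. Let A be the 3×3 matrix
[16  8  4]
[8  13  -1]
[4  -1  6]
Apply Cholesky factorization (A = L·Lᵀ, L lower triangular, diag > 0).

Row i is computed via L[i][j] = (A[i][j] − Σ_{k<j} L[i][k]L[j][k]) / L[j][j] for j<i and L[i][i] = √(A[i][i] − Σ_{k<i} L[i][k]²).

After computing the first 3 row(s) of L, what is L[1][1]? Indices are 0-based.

Step 1: L[0][0] = √(16) = 4.
  L[1][0] = (8) / L[0][0] = 2.
Step 2: L[1][1] = √(9) = 3.
  L[2][0] = (4) / L[0][0] = 1.
  L[2][1] = (-3) / L[1][1] = -1.
Step 3: L[2][2] = √(4) = 2.

L[1][1] = 3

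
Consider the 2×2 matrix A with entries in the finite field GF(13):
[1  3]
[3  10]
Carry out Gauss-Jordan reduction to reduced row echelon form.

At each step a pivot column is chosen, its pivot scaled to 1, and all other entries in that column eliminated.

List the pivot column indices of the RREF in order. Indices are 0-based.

pivot columns: 0, 1

[1] R0 /= 1  ⇒  (1, 3)
     R1 -= 3·R0  ⇒  (0, 1)
[2] R1 /= 1  ⇒  (0, 1)
     R0 -= 3·R1  ⇒  (1, 0)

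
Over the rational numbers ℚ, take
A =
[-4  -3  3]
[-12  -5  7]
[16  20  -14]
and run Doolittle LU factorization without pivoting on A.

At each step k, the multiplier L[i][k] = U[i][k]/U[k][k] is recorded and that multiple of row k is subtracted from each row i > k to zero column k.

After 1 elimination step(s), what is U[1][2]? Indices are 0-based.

U[1][2] = -2

k=0: U[0][0]=-4
  eliminate (1,0): mult=3, new row 1: (0, 4, -2); set L[1][0]=3
  eliminate (2,0): mult=-4, new row 2: (0, 8, -2); set L[2][0]=-4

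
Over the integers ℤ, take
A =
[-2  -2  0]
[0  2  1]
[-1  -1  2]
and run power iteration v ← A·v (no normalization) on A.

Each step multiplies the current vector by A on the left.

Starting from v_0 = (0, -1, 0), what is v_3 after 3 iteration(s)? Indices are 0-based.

v_0 = (0, -1, 0).
v_1 = A·v_0 = (2, -2, 1).
v_2 = A·v_1 = (0, -3, 2).
v_3 = A·v_2 = (6, -4, 7).

v_3 = (6, -4, 7)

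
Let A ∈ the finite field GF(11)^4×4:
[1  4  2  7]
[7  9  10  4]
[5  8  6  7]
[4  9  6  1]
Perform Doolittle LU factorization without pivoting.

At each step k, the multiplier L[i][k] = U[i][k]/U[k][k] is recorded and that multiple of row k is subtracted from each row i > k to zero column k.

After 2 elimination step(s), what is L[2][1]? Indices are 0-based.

L[2][1] = 7

k=0: U[0][0]=1
  eliminate (1,0): mult=7, new row 1: (0, 3, 7, 10); set L[1][0]=7
  eliminate (2,0): mult=5, new row 2: (0, 10, 7, 5); set L[2][0]=5
  eliminate (3,0): mult=4, new row 3: (0, 4, 9, 6); set L[3][0]=4
k=1: U[1][1]=3
  eliminate (2,1): mult=7, new row 2: (0, 0, 2, 1); set L[2][1]=7
  eliminate (3,1): mult=5, new row 3: (0, 0, 7, 0); set L[3][1]=5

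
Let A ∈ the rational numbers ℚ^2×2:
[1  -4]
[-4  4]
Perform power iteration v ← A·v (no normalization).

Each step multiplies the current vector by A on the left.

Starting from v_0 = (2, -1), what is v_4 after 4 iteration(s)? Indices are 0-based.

v_0 = (2, -1).
v_1 = A·v_0 = (6, -12).
v_2 = A·v_1 = (54, -72).
v_3 = A·v_2 = (342, -504).
v_4 = A·v_3 = (2358, -3384).

v_4 = (2358, -3384)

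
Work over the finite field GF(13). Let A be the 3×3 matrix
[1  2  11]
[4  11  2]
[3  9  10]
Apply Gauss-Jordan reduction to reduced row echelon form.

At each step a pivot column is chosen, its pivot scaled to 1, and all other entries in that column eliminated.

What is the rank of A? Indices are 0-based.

rank = 3

step 1: normalize row 0 (÷1) = (1, 2, 11)
  row 1: subtract 4×row0 = (0, 3, 10)
  row 2: subtract 3×row0 = (0, 3, 3)
step 2: normalize row 1 (÷3) = (0, 1, 12)
  row 0: subtract 2×row1 = (1, 0, 0)
  row 2: subtract 3×row1 = (0, 0, 6)
step 3: normalize row 2 (÷6) = (0, 0, 1)
  row 1: subtract 12×row2 = (0, 1, 0)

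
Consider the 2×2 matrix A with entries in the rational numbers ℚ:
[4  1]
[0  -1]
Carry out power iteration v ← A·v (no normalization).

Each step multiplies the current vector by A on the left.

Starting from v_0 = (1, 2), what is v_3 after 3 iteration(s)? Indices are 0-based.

v_3 = (90, -2)

v_0 = (1, 2).
v_1 = A·v_0 = (6, -2).
v_2 = A·v_1 = (22, 2).
v_3 = A·v_2 = (90, -2).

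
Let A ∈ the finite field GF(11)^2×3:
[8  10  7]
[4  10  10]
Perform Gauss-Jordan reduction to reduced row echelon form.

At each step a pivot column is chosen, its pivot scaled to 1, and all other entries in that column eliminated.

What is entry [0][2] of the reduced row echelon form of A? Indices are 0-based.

[1] R0 /= 8  ⇒  (1, 4, 5)
     R1 -= 4·R0  ⇒  (0, 5, 1)
[2] R1 /= 5  ⇒  (0, 1, 9)
     R0 -= 4·R1  ⇒  (1, 0, 2)

M[0][2] = 2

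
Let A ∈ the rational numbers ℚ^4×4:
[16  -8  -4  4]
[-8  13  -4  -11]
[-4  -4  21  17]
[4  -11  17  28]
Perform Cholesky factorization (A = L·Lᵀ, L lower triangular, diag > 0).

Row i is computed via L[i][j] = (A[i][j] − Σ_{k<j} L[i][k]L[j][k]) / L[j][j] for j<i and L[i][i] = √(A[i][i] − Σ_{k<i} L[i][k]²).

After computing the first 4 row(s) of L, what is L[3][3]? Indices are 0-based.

L[3][3] = 3

Step 1: L[0][0] = √(16) = 4.
  L[1][0] = (-8) / L[0][0] = -2.
Step 2: L[1][1] = √(9) = 3.
  L[2][0] = (-4) / L[0][0] = -1.
  L[2][1] = (-6) / L[1][1] = -2.
Step 3: L[2][2] = √(16) = 4.
  L[3][0] = (4) / L[0][0] = 1.
  L[3][1] = (-9) / L[1][1] = -3.
  L[3][2] = (12) / L[2][2] = 3.
Step 4: L[3][3] = √(9) = 3.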